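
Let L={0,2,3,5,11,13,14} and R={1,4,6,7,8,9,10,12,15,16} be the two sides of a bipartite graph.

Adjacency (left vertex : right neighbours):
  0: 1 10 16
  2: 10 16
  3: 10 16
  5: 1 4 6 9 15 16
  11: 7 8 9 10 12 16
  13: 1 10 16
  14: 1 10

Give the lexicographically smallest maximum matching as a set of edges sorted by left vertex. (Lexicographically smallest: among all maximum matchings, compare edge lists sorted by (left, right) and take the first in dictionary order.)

|M| = 5 (so the lex-smallest maximum matching has 5 edges)
process left vertices in ascending order; for each, take the smallest-labelled available neighbour that still permits 5 edges overall, or leave it unmatched if none does
lex-smallest matching: {0-1, 2-10, 3-16, 5-4, 11-7}

Lex-smallest maximum matching: {(0,1), (2,10), (3,16), (5,4), (11,7)}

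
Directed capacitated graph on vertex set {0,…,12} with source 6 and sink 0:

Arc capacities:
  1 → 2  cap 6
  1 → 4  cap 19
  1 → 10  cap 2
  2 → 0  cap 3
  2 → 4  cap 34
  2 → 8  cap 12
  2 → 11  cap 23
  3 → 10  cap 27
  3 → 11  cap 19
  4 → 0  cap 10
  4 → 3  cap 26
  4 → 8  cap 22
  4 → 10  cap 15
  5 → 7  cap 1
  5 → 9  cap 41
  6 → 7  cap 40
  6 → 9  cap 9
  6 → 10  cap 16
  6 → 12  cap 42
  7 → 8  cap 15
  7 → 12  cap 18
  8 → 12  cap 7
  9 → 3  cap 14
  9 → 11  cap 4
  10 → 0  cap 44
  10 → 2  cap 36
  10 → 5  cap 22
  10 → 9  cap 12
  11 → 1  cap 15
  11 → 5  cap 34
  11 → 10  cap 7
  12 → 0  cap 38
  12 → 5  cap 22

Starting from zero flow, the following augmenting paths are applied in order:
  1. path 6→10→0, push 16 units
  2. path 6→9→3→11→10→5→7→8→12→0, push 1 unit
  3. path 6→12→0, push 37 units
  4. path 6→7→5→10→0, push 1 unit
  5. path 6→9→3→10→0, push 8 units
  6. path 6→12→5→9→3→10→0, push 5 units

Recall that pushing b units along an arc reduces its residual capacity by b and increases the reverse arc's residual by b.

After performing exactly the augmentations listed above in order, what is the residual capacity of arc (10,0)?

after path 1 (6→10→0, push 16): res(10,0)=28
after path 2 (6→9→3→11→10→5→7→8→12→0, push 1): res(10,0)=28
after path 3 (6→12→0, push 37): res(10,0)=28
after path 4 (6→7→5→10→0, push 1): res(10,0)=27
after path 5 (6→9→3→10→0, push 8): res(10,0)=19
after path 6 (6→12→5→9→3→10→0, push 5): res(10,0)=14

Residual capacity of (10,0): 14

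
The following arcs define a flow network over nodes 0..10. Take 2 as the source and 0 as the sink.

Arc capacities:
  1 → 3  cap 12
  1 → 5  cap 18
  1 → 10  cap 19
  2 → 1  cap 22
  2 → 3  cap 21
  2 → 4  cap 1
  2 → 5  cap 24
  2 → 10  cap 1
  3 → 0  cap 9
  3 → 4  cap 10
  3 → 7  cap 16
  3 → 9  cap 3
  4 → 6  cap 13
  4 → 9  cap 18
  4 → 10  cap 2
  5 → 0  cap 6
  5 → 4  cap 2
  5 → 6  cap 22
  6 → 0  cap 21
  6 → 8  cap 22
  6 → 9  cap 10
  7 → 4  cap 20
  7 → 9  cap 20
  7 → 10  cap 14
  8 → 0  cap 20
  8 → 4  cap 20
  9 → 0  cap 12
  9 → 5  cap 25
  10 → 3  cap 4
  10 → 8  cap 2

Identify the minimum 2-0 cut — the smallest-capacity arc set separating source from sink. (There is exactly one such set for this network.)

augment #1: 2→3→0 push 9
augment #2: 2→5→0 push 6
augment #3: 2→3→9→0 push 3
augment #4: 2→4→6→0 push 1
augment #5: 2→5→6→0 push 18
augment #6: 2→10→8→0 push 1
augment #7: 2→1→5→6→0 push 2
augment #8: 2→1→10→8→0 push 1
augment #9: 2→3→4→9→0 push 9
augment #10: 2→1→5→6→8→0 push 2
augment #11: 2→1→3→4→6→8→0 push 1
augment #12: 2→1→5→4→6→8→0 push 2
augment #13: 2→1→3→7→4→6→8→0 push 9
max flow = 64; residual-reachable set from 2 gives S-side
cut edges (S→T): {(3,0), (4,6), (5,0), (5,6), (9,0), (10,8)} total cap 64

Min-cut arcs: {(3,0), (4,6), (5,0), (5,6), (9,0), (10,8)} (total capacity 64)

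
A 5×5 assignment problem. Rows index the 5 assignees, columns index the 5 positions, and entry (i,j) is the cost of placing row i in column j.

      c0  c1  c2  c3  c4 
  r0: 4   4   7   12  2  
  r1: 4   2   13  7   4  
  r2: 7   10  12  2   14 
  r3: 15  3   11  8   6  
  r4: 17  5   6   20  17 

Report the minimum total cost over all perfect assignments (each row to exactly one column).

optimal assignment: row0→col4 (cost 2), row1→col0 (cost 4), row2→col3 (cost 2), row3→col1 (cost 3), row4→col2 (cost 6)
total = 2 + 4 + 2 + 3 + 6 = 17

Minimum assignment cost: 17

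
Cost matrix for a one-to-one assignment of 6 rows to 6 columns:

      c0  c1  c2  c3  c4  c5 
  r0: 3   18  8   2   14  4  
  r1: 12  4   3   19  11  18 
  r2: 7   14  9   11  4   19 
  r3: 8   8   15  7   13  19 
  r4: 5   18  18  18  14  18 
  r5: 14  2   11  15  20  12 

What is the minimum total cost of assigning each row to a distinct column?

Minimum assignment cost: 25

optimal assignment: row0→col5 (cost 4), row1→col2 (cost 3), row2→col4 (cost 4), row3→col3 (cost 7), row4→col0 (cost 5), row5→col1 (cost 2)
total = 4 + 3 + 4 + 7 + 5 + 2 = 25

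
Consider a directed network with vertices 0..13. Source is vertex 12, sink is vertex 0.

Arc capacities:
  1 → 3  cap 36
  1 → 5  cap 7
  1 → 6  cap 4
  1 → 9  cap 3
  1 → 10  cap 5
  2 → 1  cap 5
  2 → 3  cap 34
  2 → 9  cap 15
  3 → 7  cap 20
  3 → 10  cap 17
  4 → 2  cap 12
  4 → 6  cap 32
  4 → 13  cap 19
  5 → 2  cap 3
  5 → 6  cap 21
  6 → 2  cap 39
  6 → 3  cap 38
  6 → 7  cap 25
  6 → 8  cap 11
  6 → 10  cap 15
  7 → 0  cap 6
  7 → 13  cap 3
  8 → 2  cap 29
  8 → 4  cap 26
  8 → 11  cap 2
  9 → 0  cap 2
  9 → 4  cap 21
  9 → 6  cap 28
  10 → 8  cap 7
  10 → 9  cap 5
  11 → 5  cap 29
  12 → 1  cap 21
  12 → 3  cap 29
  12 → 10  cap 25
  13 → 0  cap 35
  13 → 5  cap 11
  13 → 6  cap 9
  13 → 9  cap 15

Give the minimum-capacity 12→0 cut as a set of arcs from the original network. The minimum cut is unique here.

Min-cut arcs: {(4,13), (7,0), (7,13), (9,0)} (total capacity 30)

augment #1: 12→1→9→0 push 2
augment #2: 12→3→7→0 push 6
augment #3: 12→3→7→13→0 push 3
augment #4: 12→1→9→4→13→0 push 1
augment #5: 12→10→8→4→13→0 push 7
augment #6: 12→10→9→4→13→0 push 5
augment #7: 12→1→6→8→4→13→0 push 4
augment #8: 12→1→5→2→9→4→13→0 push 2
max flow = 30; residual-reachable set from 12 gives S-side
cut edges (S→T): {(4,13), (7,0), (7,13), (9,0)} total cap 30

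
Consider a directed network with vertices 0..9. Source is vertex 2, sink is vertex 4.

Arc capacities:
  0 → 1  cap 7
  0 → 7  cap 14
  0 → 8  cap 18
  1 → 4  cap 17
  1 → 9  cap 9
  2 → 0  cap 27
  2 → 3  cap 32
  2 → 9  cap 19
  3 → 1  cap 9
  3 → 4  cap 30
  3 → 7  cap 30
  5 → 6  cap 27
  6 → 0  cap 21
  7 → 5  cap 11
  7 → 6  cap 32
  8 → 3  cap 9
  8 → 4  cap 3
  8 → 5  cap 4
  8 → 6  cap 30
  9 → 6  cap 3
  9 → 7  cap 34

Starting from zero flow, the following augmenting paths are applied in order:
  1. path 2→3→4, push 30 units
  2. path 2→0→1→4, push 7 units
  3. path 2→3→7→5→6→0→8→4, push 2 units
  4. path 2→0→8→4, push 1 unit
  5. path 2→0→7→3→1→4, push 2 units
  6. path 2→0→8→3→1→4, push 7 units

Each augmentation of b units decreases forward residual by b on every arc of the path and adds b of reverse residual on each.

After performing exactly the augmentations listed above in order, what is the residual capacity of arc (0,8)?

Residual capacity of (0,8): 8

after path 1 (2→3→4, push 30): res(0,8)=18
after path 2 (2→0→1→4, push 7): res(0,8)=18
after path 3 (2→3→7→5→6→0→8→4, push 2): res(0,8)=16
after path 4 (2→0→8→4, push 1): res(0,8)=15
after path 5 (2→0→7→3→1→4, push 2): res(0,8)=15
after path 6 (2→0→8→3→1→4, push 7): res(0,8)=8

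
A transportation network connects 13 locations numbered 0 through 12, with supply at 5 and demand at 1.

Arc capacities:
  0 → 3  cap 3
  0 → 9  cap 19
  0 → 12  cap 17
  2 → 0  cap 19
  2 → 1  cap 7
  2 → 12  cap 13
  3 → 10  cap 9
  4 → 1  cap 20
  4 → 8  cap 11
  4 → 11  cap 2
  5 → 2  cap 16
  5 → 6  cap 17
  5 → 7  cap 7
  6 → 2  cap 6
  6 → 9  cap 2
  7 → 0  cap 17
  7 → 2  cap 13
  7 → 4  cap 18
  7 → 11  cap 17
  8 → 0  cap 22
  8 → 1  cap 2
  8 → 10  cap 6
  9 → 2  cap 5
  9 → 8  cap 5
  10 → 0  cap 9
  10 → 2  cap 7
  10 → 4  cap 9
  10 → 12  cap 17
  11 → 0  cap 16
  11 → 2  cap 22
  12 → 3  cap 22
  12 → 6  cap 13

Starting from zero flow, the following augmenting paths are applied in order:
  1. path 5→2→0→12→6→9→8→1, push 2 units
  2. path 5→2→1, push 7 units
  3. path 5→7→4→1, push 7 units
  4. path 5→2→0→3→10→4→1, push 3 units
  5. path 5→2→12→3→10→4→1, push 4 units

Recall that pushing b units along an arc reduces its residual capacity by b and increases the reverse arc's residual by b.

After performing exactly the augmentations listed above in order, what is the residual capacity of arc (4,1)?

after path 1 (5→2→0→12→6→9→8→1, push 2): res(4,1)=20
after path 2 (5→2→1, push 7): res(4,1)=20
after path 3 (5→7→4→1, push 7): res(4,1)=13
after path 4 (5→2→0→3→10→4→1, push 3): res(4,1)=10
after path 5 (5→2→12→3→10→4→1, push 4): res(4,1)=6

Residual capacity of (4,1): 6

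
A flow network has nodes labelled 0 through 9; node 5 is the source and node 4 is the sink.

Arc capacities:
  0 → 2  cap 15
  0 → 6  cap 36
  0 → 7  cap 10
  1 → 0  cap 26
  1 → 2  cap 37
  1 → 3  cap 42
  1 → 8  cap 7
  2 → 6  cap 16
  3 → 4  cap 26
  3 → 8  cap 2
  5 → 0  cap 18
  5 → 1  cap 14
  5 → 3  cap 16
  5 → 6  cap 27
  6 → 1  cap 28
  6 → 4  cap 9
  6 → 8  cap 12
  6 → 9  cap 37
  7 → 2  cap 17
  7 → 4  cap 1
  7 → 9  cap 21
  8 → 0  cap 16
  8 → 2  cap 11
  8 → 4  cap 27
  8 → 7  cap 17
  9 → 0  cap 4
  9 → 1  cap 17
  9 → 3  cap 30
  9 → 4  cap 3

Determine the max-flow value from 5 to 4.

augment #1: 5→3→4 bottleneck 16, total now 16
augment #2: 5→6→4 bottleneck 9, total now 25
augment #3: 5→0→7→4 bottleneck 1, total now 26
augment #4: 5→1→3→4 bottleneck 10, total now 36
augment #5: 5→1→8→4 bottleneck 4, total now 40
augment #6: 5→6→8→4 bottleneck 12, total now 52
augment #7: 5→6→9→4 bottleneck 3, total now 55
augment #8: 5→6→1→8→4 bottleneck 3, total now 58
augment #9: 5→0→6→1→3→8→4 bottleneck 2, total now 60

Maximum flow value: 60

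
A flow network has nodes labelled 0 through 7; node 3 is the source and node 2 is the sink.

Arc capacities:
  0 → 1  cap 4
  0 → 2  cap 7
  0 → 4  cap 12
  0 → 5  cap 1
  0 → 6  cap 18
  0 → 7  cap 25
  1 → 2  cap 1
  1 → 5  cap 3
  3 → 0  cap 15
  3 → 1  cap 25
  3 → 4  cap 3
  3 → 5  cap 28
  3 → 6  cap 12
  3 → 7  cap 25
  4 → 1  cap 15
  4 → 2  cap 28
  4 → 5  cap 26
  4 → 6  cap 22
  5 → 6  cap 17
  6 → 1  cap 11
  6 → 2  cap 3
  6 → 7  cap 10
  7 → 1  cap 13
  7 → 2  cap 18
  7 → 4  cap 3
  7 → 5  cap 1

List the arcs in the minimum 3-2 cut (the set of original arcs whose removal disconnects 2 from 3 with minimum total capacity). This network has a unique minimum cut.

Min-cut arcs: {(1,2), (3,0), (3,4), (6,2), (7,2), (7,4)} (total capacity 43)

augment #1: 3→0→2 push 7
augment #2: 3→1→2 push 1
augment #3: 3→4→2 push 3
augment #4: 3→6→2 push 3
augment #5: 3→7→2 push 18
augment #6: 3→0→4→2 push 8
augment #7: 3→7→4→2 push 3
max flow = 43; residual-reachable set from 3 gives S-side
cut edges (S→T): {(1,2), (3,0), (3,4), (6,2), (7,2), (7,4)} total cap 43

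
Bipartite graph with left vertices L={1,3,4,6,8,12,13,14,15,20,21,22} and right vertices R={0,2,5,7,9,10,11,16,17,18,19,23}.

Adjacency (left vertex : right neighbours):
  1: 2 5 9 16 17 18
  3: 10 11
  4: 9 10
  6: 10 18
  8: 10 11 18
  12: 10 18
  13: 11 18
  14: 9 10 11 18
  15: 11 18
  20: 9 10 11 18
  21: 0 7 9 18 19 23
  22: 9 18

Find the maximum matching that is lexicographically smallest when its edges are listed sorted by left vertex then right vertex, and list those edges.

Lex-smallest maximum matching: {(1,2), (3,10), (4,9), (6,18), (8,11), (21,0)}

|M| = 6 (so the lex-smallest maximum matching has 6 edges)
process left vertices in ascending order; for each, take the smallest-labelled available neighbour that still permits 6 edges overall, or leave it unmatched if none does
lex-smallest matching: {1-2, 3-10, 4-9, 6-18, 8-11, 21-0}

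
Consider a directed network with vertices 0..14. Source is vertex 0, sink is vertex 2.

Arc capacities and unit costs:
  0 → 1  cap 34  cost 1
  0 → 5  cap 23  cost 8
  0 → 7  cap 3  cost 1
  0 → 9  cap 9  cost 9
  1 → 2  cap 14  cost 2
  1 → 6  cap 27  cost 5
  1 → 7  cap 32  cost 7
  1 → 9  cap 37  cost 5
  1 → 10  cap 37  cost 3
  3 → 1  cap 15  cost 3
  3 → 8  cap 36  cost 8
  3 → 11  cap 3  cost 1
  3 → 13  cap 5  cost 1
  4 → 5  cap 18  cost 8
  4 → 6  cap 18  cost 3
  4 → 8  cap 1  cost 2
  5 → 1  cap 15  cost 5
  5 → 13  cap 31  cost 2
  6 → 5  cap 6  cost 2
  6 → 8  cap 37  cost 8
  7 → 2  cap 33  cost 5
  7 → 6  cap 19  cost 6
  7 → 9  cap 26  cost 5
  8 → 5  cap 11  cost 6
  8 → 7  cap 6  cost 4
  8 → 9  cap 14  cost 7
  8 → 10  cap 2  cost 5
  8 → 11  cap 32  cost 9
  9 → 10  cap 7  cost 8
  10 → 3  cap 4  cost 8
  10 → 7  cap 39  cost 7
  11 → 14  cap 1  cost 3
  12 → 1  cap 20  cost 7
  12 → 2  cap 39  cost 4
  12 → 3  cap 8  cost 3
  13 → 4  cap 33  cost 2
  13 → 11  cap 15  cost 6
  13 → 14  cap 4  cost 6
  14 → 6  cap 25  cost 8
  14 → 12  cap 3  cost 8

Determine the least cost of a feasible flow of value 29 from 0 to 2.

shortest-cost path #1: 0→1→2 push 14 @ unit cost 3 (adds 42)
shortest-cost path #2: 0→7→2 push 3 @ unit cost 6 (adds 18)
shortest-cost path #3: 0→1→7→2 push 12 @ unit cost 13 (adds 156)
total cost = 216

Minimum cost for 29 units: 216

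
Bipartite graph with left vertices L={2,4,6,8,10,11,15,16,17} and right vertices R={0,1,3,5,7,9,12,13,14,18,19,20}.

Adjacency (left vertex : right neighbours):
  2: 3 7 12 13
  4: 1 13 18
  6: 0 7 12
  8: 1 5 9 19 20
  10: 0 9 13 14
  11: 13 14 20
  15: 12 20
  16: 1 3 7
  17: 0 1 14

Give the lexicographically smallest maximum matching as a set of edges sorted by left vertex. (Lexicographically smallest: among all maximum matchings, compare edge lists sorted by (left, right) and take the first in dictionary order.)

Lex-smallest maximum matching: {(2,3), (4,1), (6,0), (8,5), (10,9), (11,13), (15,12), (16,7), (17,14)}

|M| = 9 (so the lex-smallest maximum matching has 9 edges)
process left vertices in ascending order; for each, take the smallest-labelled available neighbour that still permits 9 edges overall, or leave it unmatched if none does
lex-smallest matching: {2-3, 4-1, 6-0, 8-5, 10-9, 11-13, 15-12, 16-7, 17-14}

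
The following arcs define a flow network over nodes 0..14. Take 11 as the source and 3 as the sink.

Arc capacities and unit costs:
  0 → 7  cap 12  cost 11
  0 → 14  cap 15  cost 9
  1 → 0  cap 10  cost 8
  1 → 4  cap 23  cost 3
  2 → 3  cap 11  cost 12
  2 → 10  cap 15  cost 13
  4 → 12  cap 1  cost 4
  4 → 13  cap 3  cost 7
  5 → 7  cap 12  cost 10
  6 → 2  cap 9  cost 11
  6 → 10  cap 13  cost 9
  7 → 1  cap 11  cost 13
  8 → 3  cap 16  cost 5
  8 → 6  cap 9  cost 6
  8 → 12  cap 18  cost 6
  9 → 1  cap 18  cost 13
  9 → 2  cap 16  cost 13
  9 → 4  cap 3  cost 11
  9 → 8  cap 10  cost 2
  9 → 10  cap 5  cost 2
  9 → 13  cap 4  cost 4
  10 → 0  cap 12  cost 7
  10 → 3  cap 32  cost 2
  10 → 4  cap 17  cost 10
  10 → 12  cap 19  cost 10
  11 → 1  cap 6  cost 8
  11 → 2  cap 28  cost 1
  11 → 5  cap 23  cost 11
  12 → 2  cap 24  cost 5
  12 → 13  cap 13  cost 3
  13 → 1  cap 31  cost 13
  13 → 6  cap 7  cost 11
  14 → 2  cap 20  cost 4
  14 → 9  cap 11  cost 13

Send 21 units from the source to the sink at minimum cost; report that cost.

Minimum cost for 21 units: 303

shortest-cost path #1: 11→2→3 push 11 @ unit cost 13 (adds 143)
shortest-cost path #2: 11→2→10→3 push 10 @ unit cost 16 (adds 160)
total cost = 303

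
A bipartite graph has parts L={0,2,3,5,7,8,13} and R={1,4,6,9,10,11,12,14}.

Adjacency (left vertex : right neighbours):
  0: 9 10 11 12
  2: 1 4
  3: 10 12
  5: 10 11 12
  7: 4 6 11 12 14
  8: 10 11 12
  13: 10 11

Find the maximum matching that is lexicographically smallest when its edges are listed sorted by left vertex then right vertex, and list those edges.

Lex-smallest maximum matching: {(0,9), (2,1), (3,10), (5,11), (7,4), (8,12)}

|M| = 6 (so the lex-smallest maximum matching has 6 edges)
process left vertices in ascending order; for each, take the smallest-labelled available neighbour that still permits 6 edges overall, or leave it unmatched if none does
lex-smallest matching: {0-9, 2-1, 3-10, 5-11, 7-4, 8-12}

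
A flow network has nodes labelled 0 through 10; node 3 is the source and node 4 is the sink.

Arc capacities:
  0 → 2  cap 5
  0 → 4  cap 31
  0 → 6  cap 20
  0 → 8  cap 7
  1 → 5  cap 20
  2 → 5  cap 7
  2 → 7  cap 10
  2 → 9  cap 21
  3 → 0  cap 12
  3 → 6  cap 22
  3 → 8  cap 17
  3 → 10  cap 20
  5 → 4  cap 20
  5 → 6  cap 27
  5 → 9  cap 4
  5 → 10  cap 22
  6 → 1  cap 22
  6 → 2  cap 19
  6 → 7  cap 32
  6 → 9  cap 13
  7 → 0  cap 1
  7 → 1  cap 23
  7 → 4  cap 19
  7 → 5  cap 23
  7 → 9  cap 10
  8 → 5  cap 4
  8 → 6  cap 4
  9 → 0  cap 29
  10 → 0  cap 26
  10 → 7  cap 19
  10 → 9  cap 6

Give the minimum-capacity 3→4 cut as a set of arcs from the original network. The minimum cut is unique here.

augment #1: 3→0→4 push 12
augment #2: 3→6→7→4 push 19
augment #3: 3→8→5→4 push 4
augment #4: 3→10→0→4 push 19
augment #5: 3→6→1→5→4 push 3
augment #6: 3→10→7→5→4 push 1
augment #7: 3→8→6→1→5→4 push 4
max flow = 62; residual-reachable set from 3 gives S-side
cut edges (S→T): {(3,0), (3,6), (3,10), (8,5), (8,6)} total cap 62

Min-cut arcs: {(3,0), (3,6), (3,10), (8,5), (8,6)} (total capacity 62)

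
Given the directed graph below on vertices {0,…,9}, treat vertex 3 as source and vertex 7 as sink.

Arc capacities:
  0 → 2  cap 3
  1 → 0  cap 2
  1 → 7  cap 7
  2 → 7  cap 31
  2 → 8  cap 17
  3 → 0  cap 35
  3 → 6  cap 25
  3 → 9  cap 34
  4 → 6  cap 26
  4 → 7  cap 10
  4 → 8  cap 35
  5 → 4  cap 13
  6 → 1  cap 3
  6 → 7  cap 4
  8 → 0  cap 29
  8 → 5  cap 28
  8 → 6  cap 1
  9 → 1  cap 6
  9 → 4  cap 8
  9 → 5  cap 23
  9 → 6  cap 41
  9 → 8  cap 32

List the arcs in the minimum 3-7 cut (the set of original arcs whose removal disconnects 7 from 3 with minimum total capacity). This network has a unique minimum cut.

Min-cut arcs: {(0,2), (1,7), (4,7), (6,7)} (total capacity 24)

augment #1: 3→6→7 push 4
augment #2: 3→0→2→7 push 3
augment #3: 3→6→1→7 push 3
augment #4: 3→9→1→7 push 4
augment #5: 3→9→4→7 push 8
augment #6: 3→9→5→4→7 push 2
max flow = 24; residual-reachable set from 3 gives S-side
cut edges (S→T): {(0,2), (1,7), (4,7), (6,7)} total cap 24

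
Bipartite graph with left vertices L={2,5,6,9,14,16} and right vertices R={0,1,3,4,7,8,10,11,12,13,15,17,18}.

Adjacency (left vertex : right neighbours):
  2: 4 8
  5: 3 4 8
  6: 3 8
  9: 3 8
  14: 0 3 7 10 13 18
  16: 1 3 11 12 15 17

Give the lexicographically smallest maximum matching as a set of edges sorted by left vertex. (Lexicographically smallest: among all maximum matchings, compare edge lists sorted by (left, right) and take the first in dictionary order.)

Lex-smallest maximum matching: {(2,4), (5,3), (6,8), (14,0), (16,1)}

|M| = 5 (so the lex-smallest maximum matching has 5 edges)
process left vertices in ascending order; for each, take the smallest-labelled available neighbour that still permits 5 edges overall, or leave it unmatched if none does
lex-smallest matching: {2-4, 5-3, 6-8, 14-0, 16-1}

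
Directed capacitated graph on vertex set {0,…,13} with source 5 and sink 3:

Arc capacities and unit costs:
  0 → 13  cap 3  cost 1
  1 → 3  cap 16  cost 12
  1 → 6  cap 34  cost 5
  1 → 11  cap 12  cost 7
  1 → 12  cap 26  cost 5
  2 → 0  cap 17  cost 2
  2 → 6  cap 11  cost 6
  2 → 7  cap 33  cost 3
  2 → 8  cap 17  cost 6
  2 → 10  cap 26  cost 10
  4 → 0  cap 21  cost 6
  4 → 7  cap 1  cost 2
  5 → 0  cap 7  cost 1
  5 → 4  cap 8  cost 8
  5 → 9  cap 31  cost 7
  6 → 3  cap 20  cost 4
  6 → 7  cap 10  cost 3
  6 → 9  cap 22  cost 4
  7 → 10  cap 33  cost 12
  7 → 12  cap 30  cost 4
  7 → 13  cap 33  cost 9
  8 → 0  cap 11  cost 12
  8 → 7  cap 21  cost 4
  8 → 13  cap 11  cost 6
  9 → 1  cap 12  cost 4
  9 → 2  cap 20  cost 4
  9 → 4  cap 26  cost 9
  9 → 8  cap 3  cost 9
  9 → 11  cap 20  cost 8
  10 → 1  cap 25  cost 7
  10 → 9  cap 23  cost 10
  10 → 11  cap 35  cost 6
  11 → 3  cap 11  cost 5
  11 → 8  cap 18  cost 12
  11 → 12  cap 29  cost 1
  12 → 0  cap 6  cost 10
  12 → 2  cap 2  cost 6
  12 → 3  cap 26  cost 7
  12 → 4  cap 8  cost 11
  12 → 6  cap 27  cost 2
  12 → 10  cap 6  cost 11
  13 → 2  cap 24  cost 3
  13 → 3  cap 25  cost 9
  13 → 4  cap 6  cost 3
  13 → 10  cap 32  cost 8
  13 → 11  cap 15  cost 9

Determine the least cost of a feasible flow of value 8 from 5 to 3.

Minimum cost for 8 units: 133

shortest-cost path #1: 5→0→13→3 push 3 @ unit cost 11 (adds 33)
shortest-cost path #2: 5→9→11→3 push 5 @ unit cost 20 (adds 100)
total cost = 133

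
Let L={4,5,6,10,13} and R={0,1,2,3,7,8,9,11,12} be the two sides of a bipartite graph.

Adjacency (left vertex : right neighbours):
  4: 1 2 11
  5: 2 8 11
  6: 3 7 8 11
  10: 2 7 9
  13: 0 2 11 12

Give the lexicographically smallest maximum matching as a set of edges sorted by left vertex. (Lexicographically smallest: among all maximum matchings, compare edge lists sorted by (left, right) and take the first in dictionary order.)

Lex-smallest maximum matching: {(4,1), (5,2), (6,3), (10,7), (13,0)}

|M| = 5 (so the lex-smallest maximum matching has 5 edges)
process left vertices in ascending order; for each, take the smallest-labelled available neighbour that still permits 5 edges overall, or leave it unmatched if none does
lex-smallest matching: {4-1, 5-2, 6-3, 10-7, 13-0}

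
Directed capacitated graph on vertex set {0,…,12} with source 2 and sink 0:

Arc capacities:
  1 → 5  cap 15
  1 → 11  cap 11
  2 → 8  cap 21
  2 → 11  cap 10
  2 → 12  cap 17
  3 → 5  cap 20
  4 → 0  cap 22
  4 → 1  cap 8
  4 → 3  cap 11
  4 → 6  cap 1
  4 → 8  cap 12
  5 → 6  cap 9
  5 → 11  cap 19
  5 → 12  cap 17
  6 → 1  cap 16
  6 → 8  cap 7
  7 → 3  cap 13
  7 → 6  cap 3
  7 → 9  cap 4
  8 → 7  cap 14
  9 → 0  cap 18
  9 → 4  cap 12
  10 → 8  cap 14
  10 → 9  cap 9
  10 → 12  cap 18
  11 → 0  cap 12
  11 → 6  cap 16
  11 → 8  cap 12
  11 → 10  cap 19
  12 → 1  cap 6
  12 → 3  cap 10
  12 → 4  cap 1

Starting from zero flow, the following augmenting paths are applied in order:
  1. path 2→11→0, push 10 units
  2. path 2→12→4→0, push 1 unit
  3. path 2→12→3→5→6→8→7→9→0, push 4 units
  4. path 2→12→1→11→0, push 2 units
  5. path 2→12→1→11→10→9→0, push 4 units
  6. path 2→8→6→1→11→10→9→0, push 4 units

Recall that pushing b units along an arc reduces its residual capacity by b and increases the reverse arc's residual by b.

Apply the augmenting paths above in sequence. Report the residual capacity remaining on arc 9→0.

after path 1 (2→11→0, push 10): res(9,0)=18
after path 2 (2→12→4→0, push 1): res(9,0)=18
after path 3 (2→12→3→5→6→8→7→9→0, push 4): res(9,0)=14
after path 4 (2→12→1→11→0, push 2): res(9,0)=14
after path 5 (2→12→1→11→10→9→0, push 4): res(9,0)=10
after path 6 (2→8→6→1→11→10→9→0, push 4): res(9,0)=6

Residual capacity of (9,0): 6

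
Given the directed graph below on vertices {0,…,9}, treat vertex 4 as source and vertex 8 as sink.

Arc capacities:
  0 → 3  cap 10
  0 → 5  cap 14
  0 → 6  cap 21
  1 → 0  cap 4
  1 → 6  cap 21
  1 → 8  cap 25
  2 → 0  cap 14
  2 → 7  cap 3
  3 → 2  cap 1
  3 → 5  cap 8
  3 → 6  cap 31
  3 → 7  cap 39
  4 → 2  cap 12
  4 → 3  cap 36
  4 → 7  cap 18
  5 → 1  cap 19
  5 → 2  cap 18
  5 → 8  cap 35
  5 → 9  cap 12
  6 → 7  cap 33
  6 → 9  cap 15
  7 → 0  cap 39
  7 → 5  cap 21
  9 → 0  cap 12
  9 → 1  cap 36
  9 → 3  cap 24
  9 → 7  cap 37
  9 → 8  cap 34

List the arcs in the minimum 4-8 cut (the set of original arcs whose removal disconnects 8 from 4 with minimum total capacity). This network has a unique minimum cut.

augment #1: 4→3→5→8 push 8
augment #2: 4→7→5→8 push 18
augment #3: 4→2→0→5→8 push 9
augment #4: 4→3→6→9→8 push 15
augment #5: 4→2→0→5→1→8 push 3
augment #6: 4→3→7→5→1→8 push 3
augment #7: 4→3→2→0→5→1→8 push 1
augment #8: 4→3→7→0→5→1→8 push 1
max flow = 58; residual-reachable set from 4 gives S-side
cut edges (S→T): {(0,5), (3,5), (6,9), (7,5)} total cap 58

Min-cut arcs: {(0,5), (3,5), (6,9), (7,5)} (total capacity 58)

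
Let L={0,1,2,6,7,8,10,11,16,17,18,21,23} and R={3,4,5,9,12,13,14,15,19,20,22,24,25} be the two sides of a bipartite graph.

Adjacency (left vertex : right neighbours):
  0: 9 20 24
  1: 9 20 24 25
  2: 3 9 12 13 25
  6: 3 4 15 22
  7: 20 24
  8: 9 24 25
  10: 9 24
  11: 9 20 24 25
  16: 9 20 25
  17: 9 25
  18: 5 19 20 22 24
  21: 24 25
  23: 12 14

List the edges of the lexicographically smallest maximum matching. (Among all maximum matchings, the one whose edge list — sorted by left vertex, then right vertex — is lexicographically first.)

Lex-smallest maximum matching: {(0,9), (1,20), (2,3), (6,4), (7,24), (8,25), (18,5), (23,12)}

|M| = 8 (so the lex-smallest maximum matching has 8 edges)
process left vertices in ascending order; for each, take the smallest-labelled available neighbour that still permits 8 edges overall, or leave it unmatched if none does
lex-smallest matching: {0-9, 1-20, 2-3, 6-4, 7-24, 8-25, 18-5, 23-12}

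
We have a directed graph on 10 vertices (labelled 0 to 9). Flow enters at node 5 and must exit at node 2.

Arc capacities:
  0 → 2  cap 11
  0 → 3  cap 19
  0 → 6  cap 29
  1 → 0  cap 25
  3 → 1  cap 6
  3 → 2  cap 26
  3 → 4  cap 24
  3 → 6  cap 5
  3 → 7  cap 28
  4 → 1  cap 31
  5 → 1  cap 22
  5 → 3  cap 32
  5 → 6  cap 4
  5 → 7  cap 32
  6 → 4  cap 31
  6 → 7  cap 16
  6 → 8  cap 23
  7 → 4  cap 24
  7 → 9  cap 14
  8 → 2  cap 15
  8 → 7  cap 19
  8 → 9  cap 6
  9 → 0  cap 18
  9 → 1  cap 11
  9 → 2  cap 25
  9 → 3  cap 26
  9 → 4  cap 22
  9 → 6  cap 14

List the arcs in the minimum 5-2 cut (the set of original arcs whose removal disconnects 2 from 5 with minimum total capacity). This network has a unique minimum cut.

augment #1: 5→3→2 push 26
augment #2: 5→1→0→2 push 11
augment #3: 5→6→8→2 push 4
augment #4: 5→7→9→2 push 14
augment #5: 5→3→6→8→2 push 5
augment #6: 5→1→0→6→8→2 push 6
augment #7: 5→1→0→6→8→9→2 push 5
augment #8: 5→3→1→0→6→8→9→2 push 1
max flow = 72; residual-reachable set from 5 gives S-side
cut edges (S→T): {(0,2), (3,2), (7,9), (8,2), (8,9)} total cap 72

Min-cut arcs: {(0,2), (3,2), (7,9), (8,2), (8,9)} (total capacity 72)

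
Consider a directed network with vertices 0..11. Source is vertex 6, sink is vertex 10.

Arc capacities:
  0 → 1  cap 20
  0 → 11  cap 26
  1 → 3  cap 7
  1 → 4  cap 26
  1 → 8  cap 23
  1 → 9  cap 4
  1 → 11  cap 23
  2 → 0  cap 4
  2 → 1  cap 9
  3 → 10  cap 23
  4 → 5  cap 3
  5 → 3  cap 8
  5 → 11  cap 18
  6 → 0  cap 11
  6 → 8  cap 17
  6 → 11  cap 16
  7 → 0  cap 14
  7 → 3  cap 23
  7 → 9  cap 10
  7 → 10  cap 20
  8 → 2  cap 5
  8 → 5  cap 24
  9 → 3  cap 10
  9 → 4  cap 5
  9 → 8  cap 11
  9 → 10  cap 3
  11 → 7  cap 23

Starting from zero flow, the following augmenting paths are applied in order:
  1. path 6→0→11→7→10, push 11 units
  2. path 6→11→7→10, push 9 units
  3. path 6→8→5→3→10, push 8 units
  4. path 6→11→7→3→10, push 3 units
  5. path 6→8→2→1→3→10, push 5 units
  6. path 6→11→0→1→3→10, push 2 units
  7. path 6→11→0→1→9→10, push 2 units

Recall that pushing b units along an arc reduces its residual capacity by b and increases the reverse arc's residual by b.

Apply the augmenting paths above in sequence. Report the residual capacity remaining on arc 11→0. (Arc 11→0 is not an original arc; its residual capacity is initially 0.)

Residual capacity of (11,0): 7

after path 1 (6→0→11→7→10, push 11): res(11,0)=11
after path 2 (6→11→7→10, push 9): res(11,0)=11
after path 3 (6→8→5→3→10, push 8): res(11,0)=11
after path 4 (6→11→7→3→10, push 3): res(11,0)=11
after path 5 (6→8→2→1→3→10, push 5): res(11,0)=11
after path 6 (6→11→0→1→3→10, push 2): res(11,0)=9
after path 7 (6→11→0→1→9→10, push 2): res(11,0)=7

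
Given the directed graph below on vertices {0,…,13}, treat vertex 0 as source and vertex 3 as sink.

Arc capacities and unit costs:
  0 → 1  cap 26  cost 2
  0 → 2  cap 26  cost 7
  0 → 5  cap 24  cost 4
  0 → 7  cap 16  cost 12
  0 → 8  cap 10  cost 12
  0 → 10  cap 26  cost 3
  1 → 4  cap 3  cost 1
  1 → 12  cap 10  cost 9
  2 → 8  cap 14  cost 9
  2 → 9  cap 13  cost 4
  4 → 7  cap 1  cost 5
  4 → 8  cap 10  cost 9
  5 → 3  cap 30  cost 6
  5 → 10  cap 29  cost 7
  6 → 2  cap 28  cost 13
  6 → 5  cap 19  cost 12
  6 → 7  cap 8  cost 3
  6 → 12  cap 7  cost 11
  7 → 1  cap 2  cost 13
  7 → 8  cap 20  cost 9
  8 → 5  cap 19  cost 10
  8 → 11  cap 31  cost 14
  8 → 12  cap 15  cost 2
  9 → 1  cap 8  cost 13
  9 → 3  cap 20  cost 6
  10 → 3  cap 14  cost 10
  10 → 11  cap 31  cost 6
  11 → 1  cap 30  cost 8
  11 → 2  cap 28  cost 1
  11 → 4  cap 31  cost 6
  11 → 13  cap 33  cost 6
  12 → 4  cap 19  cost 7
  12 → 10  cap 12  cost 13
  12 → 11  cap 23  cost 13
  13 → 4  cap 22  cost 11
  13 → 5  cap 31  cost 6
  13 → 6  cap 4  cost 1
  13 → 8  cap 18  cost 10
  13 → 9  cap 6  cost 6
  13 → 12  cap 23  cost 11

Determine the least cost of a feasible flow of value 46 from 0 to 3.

shortest-cost path #1: 0→5→3 push 24 @ unit cost 10 (adds 240)
shortest-cost path #2: 0→10→3 push 14 @ unit cost 13 (adds 182)
shortest-cost path #3: 0→2→9→3 push 8 @ unit cost 17 (adds 136)
total cost = 558

Minimum cost for 46 units: 558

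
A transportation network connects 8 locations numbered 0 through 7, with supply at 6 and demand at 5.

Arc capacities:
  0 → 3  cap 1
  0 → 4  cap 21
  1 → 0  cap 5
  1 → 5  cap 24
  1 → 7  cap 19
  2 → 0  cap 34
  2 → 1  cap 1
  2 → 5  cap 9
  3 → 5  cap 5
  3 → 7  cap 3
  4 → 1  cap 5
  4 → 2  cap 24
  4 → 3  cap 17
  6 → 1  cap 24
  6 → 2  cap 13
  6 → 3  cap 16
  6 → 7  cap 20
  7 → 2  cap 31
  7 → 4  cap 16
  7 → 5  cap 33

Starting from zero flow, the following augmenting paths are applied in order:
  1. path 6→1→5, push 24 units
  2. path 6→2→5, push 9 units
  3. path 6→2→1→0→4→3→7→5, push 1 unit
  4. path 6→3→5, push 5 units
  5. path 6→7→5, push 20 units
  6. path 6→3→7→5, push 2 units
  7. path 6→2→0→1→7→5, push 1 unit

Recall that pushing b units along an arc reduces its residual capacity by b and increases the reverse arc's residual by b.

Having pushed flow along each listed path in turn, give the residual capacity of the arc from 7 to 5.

after path 1 (6→1→5, push 24): res(7,5)=33
after path 2 (6→2→5, push 9): res(7,5)=33
after path 3 (6→2→1→0→4→3→7→5, push 1): res(7,5)=32
after path 4 (6→3→5, push 5): res(7,5)=32
after path 5 (6→7→5, push 20): res(7,5)=12
after path 6 (6→3→7→5, push 2): res(7,5)=10
after path 7 (6→2→0→1→7→5, push 1): res(7,5)=9

Residual capacity of (7,5): 9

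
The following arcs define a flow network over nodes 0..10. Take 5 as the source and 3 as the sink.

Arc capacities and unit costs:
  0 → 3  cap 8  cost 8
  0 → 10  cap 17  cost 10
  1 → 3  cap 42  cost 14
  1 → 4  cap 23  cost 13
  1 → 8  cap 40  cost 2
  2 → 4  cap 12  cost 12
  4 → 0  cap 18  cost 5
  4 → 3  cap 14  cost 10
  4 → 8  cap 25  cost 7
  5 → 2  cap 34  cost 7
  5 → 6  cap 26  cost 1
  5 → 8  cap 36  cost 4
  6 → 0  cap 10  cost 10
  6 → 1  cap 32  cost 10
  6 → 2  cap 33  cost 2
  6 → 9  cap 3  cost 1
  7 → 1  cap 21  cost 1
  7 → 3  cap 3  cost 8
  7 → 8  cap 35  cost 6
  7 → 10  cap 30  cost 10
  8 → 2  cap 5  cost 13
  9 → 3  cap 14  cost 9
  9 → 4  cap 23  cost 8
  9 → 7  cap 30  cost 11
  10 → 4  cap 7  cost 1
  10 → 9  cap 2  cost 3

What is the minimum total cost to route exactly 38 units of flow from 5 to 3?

Minimum cost for 38 units: 908

shortest-cost path #1: 5→6→9→3 push 3 @ unit cost 11 (adds 33)
shortest-cost path #2: 5→6→0→3 push 8 @ unit cost 19 (adds 152)
shortest-cost path #3: 5→6→1→3 push 15 @ unit cost 25 (adds 375)
shortest-cost path #4: 5→2→4→3 push 12 @ unit cost 29 (adds 348)
total cost = 908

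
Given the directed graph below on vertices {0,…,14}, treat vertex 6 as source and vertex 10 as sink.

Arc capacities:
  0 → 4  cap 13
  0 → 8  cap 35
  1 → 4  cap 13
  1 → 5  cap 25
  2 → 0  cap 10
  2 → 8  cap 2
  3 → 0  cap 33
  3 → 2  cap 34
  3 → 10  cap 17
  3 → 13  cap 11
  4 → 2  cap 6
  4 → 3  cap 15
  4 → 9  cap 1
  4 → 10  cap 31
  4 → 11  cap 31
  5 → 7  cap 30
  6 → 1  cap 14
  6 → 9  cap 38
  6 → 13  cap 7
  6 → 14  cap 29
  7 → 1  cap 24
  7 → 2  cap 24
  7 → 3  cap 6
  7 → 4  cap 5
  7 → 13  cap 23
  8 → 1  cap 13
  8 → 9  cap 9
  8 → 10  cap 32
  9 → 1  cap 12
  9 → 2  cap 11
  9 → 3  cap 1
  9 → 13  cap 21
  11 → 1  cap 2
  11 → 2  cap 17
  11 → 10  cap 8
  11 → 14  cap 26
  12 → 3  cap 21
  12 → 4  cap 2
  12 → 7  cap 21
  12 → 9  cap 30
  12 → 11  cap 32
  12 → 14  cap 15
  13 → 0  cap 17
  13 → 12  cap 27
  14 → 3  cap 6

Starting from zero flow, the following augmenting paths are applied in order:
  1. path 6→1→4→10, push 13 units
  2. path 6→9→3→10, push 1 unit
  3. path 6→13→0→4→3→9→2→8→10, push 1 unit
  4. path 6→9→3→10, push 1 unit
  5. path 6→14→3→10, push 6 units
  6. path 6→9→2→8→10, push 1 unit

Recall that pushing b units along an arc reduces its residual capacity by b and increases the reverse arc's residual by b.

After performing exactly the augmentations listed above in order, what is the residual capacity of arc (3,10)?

Residual capacity of (3,10): 9

after path 1 (6→1→4→10, push 13): res(3,10)=17
after path 2 (6→9→3→10, push 1): res(3,10)=16
after path 3 (6→13→0→4→3→9→2→8→10, push 1): res(3,10)=16
after path 4 (6→9→3→10, push 1): res(3,10)=15
after path 5 (6→14→3→10, push 6): res(3,10)=9
after path 6 (6→9→2→8→10, push 1): res(3,10)=9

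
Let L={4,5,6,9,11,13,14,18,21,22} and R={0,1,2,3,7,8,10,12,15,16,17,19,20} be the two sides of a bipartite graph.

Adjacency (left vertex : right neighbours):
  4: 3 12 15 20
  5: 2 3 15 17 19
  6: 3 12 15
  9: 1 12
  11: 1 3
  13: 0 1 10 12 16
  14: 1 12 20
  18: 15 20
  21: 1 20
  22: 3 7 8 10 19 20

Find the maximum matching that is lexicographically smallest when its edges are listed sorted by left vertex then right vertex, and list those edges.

|M| = 8 (so the lex-smallest maximum matching has 8 edges)
process left vertices in ascending order; for each, take the smallest-labelled available neighbour that still permits 8 edges overall, or leave it unmatched if none does
lex-smallest matching: {4-3, 5-2, 6-12, 9-1, 13-0, 14-20, 18-15, 22-7}

Lex-smallest maximum matching: {(4,3), (5,2), (6,12), (9,1), (13,0), (14,20), (18,15), (22,7)}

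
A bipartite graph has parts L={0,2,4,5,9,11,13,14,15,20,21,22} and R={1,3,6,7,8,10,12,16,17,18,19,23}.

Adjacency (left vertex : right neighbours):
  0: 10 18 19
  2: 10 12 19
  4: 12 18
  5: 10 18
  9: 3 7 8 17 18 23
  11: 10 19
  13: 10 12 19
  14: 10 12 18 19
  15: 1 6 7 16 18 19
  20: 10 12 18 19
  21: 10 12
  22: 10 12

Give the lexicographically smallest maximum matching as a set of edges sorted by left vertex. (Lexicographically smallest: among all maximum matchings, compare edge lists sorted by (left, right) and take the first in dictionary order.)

Lex-smallest maximum matching: {(0,10), (2,12), (4,18), (9,3), (11,19), (15,1)}

|M| = 6 (so the lex-smallest maximum matching has 6 edges)
process left vertices in ascending order; for each, take the smallest-labelled available neighbour that still permits 6 edges overall, or leave it unmatched if none does
lex-smallest matching: {0-10, 2-12, 4-18, 9-3, 11-19, 15-1}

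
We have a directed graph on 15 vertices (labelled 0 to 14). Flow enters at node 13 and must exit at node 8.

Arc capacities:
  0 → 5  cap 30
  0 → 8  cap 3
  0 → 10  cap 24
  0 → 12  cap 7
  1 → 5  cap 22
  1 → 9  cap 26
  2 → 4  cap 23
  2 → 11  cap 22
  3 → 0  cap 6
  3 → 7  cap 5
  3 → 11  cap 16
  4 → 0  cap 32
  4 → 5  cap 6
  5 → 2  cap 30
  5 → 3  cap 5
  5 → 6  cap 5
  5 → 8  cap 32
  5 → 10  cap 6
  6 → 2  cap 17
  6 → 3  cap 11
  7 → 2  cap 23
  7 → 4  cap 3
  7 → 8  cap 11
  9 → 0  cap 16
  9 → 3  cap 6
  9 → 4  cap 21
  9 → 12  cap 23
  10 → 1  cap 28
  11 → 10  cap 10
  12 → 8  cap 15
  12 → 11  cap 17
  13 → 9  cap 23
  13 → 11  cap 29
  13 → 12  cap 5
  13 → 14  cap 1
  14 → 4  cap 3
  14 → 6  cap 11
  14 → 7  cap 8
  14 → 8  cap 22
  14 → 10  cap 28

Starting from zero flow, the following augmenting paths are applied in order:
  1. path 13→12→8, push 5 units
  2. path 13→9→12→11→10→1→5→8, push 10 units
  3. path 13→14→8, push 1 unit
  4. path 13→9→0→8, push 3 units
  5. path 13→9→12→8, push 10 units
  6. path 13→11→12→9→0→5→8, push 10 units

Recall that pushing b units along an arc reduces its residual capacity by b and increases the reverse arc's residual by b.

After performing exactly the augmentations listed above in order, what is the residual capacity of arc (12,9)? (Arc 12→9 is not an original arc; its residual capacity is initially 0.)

after path 1 (13→12→8, push 5): res(12,9)=0
after path 2 (13→9→12→11→10→1→5→8, push 10): res(12,9)=10
after path 3 (13→14→8, push 1): res(12,9)=10
after path 4 (13→9→0→8, push 3): res(12,9)=10
after path 5 (13→9→12→8, push 10): res(12,9)=20
after path 6 (13→11→12→9→0→5→8, push 10): res(12,9)=10

Residual capacity of (12,9): 10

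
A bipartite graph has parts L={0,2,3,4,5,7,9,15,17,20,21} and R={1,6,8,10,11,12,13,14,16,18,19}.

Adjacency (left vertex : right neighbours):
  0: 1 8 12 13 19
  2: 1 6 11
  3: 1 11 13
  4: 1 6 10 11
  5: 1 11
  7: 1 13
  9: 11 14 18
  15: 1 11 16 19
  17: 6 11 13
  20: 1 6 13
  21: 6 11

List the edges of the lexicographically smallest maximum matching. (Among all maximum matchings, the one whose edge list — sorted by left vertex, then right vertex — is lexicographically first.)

Lex-smallest maximum matching: {(0,8), (2,1), (3,11), (4,10), (7,13), (9,14), (15,16), (17,6)}

|M| = 8 (so the lex-smallest maximum matching has 8 edges)
process left vertices in ascending order; for each, take the smallest-labelled available neighbour that still permits 8 edges overall, or leave it unmatched if none does
lex-smallest matching: {0-8, 2-1, 3-11, 4-10, 7-13, 9-14, 15-16, 17-6}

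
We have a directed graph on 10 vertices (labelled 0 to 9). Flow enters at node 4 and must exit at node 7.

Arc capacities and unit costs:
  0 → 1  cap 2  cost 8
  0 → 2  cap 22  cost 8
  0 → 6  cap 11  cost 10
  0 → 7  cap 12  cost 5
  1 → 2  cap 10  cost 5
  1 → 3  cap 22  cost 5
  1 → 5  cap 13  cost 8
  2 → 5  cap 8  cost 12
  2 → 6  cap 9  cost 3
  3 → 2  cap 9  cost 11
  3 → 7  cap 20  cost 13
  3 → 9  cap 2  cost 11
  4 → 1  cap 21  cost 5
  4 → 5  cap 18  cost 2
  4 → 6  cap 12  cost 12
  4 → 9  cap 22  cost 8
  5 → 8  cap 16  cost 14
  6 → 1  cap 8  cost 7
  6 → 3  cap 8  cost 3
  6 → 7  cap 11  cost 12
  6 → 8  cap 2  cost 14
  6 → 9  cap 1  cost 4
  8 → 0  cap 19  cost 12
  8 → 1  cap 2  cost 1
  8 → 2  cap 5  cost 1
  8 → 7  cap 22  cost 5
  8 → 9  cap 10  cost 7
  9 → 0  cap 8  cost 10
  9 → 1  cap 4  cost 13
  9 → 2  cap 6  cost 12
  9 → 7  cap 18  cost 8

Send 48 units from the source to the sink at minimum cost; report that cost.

Minimum cost for 48 units: 946

shortest-cost path #1: 4→9→7 push 18 @ unit cost 16 (adds 288)
shortest-cost path #2: 4→5→8→7 push 16 @ unit cost 21 (adds 336)
shortest-cost path #3: 4→9→0→7 push 4 @ unit cost 23 (adds 92)
shortest-cost path #4: 4→1→3→7 push 10 @ unit cost 23 (adds 230)
total cost = 946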